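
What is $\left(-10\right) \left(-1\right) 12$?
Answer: $120$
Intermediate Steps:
$\left(-10\right) \left(-1\right) 12 = 10 \cdot 12 = 120$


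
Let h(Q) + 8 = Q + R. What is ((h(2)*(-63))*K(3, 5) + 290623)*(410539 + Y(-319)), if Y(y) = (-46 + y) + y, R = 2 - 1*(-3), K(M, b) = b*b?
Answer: 119758811290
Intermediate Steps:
K(M, b) = b²
R = 5 (R = 2 + 3 = 5)
h(Q) = -3 + Q (h(Q) = -8 + (Q + 5) = -8 + (5 + Q) = -3 + Q)
Y(y) = -46 + 2*y
((h(2)*(-63))*K(3, 5) + 290623)*(410539 + Y(-319)) = (((-3 + 2)*(-63))*5² + 290623)*(410539 + (-46 + 2*(-319))) = (-1*(-63)*25 + 290623)*(410539 + (-46 - 638)) = (63*25 + 290623)*(410539 - 684) = (1575 + 290623)*409855 = 292198*409855 = 119758811290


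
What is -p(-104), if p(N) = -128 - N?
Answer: 24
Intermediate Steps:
-p(-104) = -(-128 - 1*(-104)) = -(-128 + 104) = -1*(-24) = 24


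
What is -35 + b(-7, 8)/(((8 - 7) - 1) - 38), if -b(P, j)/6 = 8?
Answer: -641/19 ≈ -33.737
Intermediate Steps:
b(P, j) = -48 (b(P, j) = -6*8 = -48)
-35 + b(-7, 8)/(((8 - 7) - 1) - 38) = -35 - 48/(((8 - 7) - 1) - 38) = -35 - 48/((1 - 1) - 38) = -35 - 48/(0 - 38) = -35 - 48/(-38) = -35 - 48*(-1/38) = -35 + 24/19 = -641/19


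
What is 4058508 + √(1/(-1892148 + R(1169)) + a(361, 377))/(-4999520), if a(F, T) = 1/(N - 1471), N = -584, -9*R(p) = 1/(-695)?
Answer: 4058508 - I*√72042385676656764774945/60798457021866025200 ≈ 4.0585e+6 - 4.4147e-9*I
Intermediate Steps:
R(p) = 1/6255 (R(p) = -⅑/(-695) = -⅑*(-1/695) = 1/6255)
a(F, T) = -1/2055 (a(F, T) = 1/(-584 - 1471) = 1/(-2055) = -1/2055)
4058508 + √(1/(-1892148 + R(1169)) + a(361, 377))/(-4999520) = 4058508 + √(1/(-1892148 + 1/6255) - 1/2055)/(-4999520) = 4058508 + √(1/(-11835385739/6255) - 1/2055)*(-1/4999520) = 4058508 + √(-6255/11835385739 - 1/2055)*(-1/4999520) = 4058508 + √(-11848239764/24321717693645)*(-1/4999520) = 4058508 + (2*I*√72042385676656764774945/24321717693645)*(-1/4999520) = 4058508 - I*√72042385676656764774945/60798457021866025200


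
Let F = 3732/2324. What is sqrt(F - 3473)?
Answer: 4*I*sqrt(73237955)/581 ≈ 58.919*I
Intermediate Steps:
F = 933/581 (F = 3732*(1/2324) = 933/581 ≈ 1.6059)
sqrt(F - 3473) = sqrt(933/581 - 3473) = sqrt(-2016880/581) = 4*I*sqrt(73237955)/581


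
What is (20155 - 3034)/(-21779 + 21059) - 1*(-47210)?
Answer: 11324693/240 ≈ 47186.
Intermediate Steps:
(20155 - 3034)/(-21779 + 21059) - 1*(-47210) = 17121/(-720) + 47210 = 17121*(-1/720) + 47210 = -5707/240 + 47210 = 11324693/240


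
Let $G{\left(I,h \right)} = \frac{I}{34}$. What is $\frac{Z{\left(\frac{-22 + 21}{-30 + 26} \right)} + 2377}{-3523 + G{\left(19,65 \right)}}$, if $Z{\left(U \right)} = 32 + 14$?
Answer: $- \frac{82382}{119763} \approx -0.68787$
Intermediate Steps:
$G{\left(I,h \right)} = \frac{I}{34}$ ($G{\left(I,h \right)} = I \frac{1}{34} = \frac{I}{34}$)
$Z{\left(U \right)} = 46$
$\frac{Z{\left(\frac{-22 + 21}{-30 + 26} \right)} + 2377}{-3523 + G{\left(19,65 \right)}} = \frac{46 + 2377}{-3523 + \frac{1}{34} \cdot 19} = \frac{2423}{-3523 + \frac{19}{34}} = \frac{2423}{- \frac{119763}{34}} = 2423 \left(- \frac{34}{119763}\right) = - \frac{82382}{119763}$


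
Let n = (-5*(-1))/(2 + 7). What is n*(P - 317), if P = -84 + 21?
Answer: -1900/9 ≈ -211.11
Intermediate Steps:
P = -63
n = 5/9 ≈ 0.55556
n*(P - 317) = 5*(-63 - 317)/9 = (5/9)*(-380) = -1900/9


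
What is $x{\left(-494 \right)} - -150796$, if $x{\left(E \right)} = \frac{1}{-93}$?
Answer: $\frac{14024027}{93} \approx 1.508 \cdot 10^{5}$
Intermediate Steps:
$x{\left(E \right)} = - \frac{1}{93}$
$x{\left(-494 \right)} - -150796 = - \frac{1}{93} - -150796 = - \frac{1}{93} + 150796 = \frac{14024027}{93}$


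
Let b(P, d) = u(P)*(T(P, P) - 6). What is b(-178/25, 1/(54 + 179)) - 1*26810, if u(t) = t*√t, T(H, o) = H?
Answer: -26810 + 58384*I*√178/3125 ≈ -26810.0 + 249.26*I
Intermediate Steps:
u(t) = t^(3/2)
b(P, d) = P^(3/2)*(-6 + P) (b(P, d) = P^(3/2)*(P - 6) = P^(3/2)*(-6 + P))
b(-178/25, 1/(54 + 179)) - 1*26810 = (-178/25)^(3/2)*(-6 - 178/25) - 1*26810 = (-178*1/25)^(3/2)*(-6 - 178*1/25) - 26810 = (-178/25)^(3/2)*(-6 - 178/25) - 26810 = -178*I*√178/125*(-328/25) - 26810 = 58384*I*√178/3125 - 26810 = -26810 + 58384*I*√178/3125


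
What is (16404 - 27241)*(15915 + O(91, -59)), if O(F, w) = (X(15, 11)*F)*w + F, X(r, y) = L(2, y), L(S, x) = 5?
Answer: 117462243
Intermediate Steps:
X(r, y) = 5
O(F, w) = F + 5*F*w (O(F, w) = (5*F)*w + F = 5*F*w + F = F + 5*F*w)
(16404 - 27241)*(15915 + O(91, -59)) = (16404 - 27241)*(15915 + 91*(1 + 5*(-59))) = -10837*(15915 + 91*(1 - 295)) = -10837*(15915 + 91*(-294)) = -10837*(15915 - 26754) = -10837*(-10839) = 117462243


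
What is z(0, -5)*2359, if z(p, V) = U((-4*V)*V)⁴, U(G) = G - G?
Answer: 0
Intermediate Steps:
U(G) = 0
z(p, V) = 0 (z(p, V) = 0⁴ = 0)
z(0, -5)*2359 = 0*2359 = 0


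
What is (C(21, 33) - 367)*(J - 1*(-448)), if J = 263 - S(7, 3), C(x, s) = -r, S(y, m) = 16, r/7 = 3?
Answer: -269660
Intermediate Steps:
r = 21 (r = 7*3 = 21)
C(x, s) = -21 (C(x, s) = -1*21 = -21)
J = 247 (J = 263 - 1*16 = 263 - 16 = 247)
(C(21, 33) - 367)*(J - 1*(-448)) = (-21 - 367)*(247 - 1*(-448)) = -388*(247 + 448) = -388*695 = -269660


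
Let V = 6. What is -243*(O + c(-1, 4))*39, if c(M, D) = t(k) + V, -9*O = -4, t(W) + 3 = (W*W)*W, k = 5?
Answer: -1217268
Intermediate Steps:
t(W) = -3 + W³ (t(W) = -3 + (W*W)*W = -3 + W²*W = -3 + W³)
O = 4/9 (O = -⅑*(-4) = 4/9 ≈ 0.44444)
c(M, D) = 128 (c(M, D) = (-3 + 5³) + 6 = (-3 + 125) + 6 = 122 + 6 = 128)
-243*(O + c(-1, 4))*39 = -243*(4/9 + 128)*39 = -31212*39 = -243*15028/3 = -1217268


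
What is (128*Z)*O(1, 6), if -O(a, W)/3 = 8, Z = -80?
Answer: 245760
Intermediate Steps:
O(a, W) = -24 (O(a, W) = -3*8 = -24)
(128*Z)*O(1, 6) = (128*(-80))*(-24) = -10240*(-24) = 245760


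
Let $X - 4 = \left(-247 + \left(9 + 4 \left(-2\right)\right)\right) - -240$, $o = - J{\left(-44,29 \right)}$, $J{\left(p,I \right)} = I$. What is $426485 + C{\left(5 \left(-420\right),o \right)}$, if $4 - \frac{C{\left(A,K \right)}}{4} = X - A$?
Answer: $418109$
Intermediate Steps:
$o = -29$ ($o = \left(-1\right) 29 = -29$)
$X = -2$ ($X = 4 + \left(\left(-247 + \left(9 + 4 \left(-2\right)\right)\right) - -240\right) = 4 + \left(\left(-247 + \left(9 - 8\right)\right) + 240\right) = 4 + \left(\left(-247 + 1\right) + 240\right) = 4 + \left(-246 + 240\right) = 4 - 6 = -2$)
$C{\left(A,K \right)} = 24 + 4 A$ ($C{\left(A,K \right)} = 16 - 4 \left(-2 - A\right) = 16 + \left(8 + 4 A\right) = 24 + 4 A$)
$426485 + C{\left(5 \left(-420\right),o \right)} = 426485 + \left(24 + 4 \cdot 5 \left(-420\right)\right) = 426485 + \left(24 + 4 \left(-2100\right)\right) = 426485 + \left(24 - 8400\right) = 426485 - 8376 = 418109$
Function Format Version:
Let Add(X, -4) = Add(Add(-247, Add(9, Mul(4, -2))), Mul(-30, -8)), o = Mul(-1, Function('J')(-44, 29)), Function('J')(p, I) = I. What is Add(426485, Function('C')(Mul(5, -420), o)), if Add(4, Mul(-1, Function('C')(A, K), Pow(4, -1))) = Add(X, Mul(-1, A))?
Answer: 418109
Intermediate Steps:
o = -29 (o = Mul(-1, 29) = -29)
X = -2 (X = Add(4, Add(Add(-247, Add(9, Mul(4, -2))), Mul(-30, -8))) = Add(4, Add(Add(-247, Add(9, -8)), 240)) = Add(4, Add(Add(-247, 1), 240)) = Add(4, Add(-246, 240)) = Add(4, -6) = -2)
Function('C')(A, K) = Add(24, Mul(4, A)) (Function('C')(A, K) = Add(16, Mul(-4, Add(-2, Mul(-1, A)))) = Add(16, Add(8, Mul(4, A))) = Add(24, Mul(4, A)))
Add(426485, Function('C')(Mul(5, -420), o)) = Add(426485, Add(24, Mul(4, Mul(5, -420)))) = Add(426485, Add(24, Mul(4, -2100))) = Add(426485, Add(24, -8400)) = Add(426485, -8376) = 418109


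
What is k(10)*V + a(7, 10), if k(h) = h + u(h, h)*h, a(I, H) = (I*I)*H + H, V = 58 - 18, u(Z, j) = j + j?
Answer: 8900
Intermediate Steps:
u(Z, j) = 2*j
V = 40
a(I, H) = H + H*I² (a(I, H) = I²*H + H = H*I² + H = H + H*I²)
k(h) = h + 2*h² (k(h) = h + (2*h)*h = h + 2*h²)
k(10)*V + a(7, 10) = (10*(1 + 2*10))*40 + 10*(1 + 7²) = (10*(1 + 20))*40 + 10*(1 + 49) = (10*21)*40 + 10*50 = 210*40 + 500 = 8400 + 500 = 8900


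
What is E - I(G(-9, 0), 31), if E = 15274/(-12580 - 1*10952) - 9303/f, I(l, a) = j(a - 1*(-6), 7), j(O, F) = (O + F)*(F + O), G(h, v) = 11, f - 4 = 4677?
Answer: -106773594551/55076646 ≈ -1938.6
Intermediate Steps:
f = 4681 (f = 4 + 4677 = 4681)
j(O, F) = (F + O)**2 (j(O, F) = (F + O)*(F + O) = (F + O)**2)
I(l, a) = (13 + a)**2 (I(l, a) = (7 + (a - 1*(-6)))**2 = (7 + (a + 6))**2 = (7 + (6 + a))**2 = (13 + a)**2)
E = -145207895/55076646 (E = 15274/(-12580 - 1*10952) - 9303/4681 = 15274/(-12580 - 10952) - 9303*1/4681 = 15274/(-23532) - 9303/4681 = 15274*(-1/23532) - 9303/4681 = -7637/11766 - 9303/4681 = -145207895/55076646 ≈ -2.6365)
E - I(G(-9, 0), 31) = -145207895/55076646 - (13 + 31)**2 = -145207895/55076646 - 1*44**2 = -145207895/55076646 - 1*1936 = -145207895/55076646 - 1936 = -106773594551/55076646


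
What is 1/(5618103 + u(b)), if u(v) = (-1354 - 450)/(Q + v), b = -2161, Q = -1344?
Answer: 3505/19691452819 ≈ 1.7800e-7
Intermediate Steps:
u(v) = -1804/(-1344 + v) (u(v) = (-1354 - 450)/(-1344 + v) = -1804/(-1344 + v))
1/(5618103 + u(b)) = 1/(5618103 - 1804/(-1344 - 2161)) = 1/(5618103 - 1804/(-3505)) = 1/(5618103 - 1804*(-1/3505)) = 1/(5618103 + 1804/3505) = 1/(19691452819/3505) = 3505/19691452819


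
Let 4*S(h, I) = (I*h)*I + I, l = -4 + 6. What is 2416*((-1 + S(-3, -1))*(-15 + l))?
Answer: 62816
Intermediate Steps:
l = 2
S(h, I) = I/4 + h*I²/4 (S(h, I) = ((I*h)*I + I)/4 = (h*I² + I)/4 = (I + h*I²)/4 = I/4 + h*I²/4)
2416*((-1 + S(-3, -1))*(-15 + l)) = 2416*((-1 + (¼)*(-1)*(1 - 1*(-3)))*(-15 + 2)) = 2416*((-1 + (¼)*(-1)*(1 + 3))*(-13)) = 2416*((-1 + (¼)*(-1)*4)*(-13)) = 2416*((-1 - 1)*(-13)) = 2416*(-2*(-13)) = 2416*26 = 62816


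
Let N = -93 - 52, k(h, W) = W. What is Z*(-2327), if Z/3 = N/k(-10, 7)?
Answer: 1012245/7 ≈ 1.4461e+5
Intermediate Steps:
N = -145
Z = -435/7 (Z = 3*(-145/7) = -435/7 ≈ -62.143)
Z*(-2327) = -435/7*(-2327) = 1012245/7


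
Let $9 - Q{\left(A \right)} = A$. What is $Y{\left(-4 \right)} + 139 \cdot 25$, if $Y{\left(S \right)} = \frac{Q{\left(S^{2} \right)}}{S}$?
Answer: $\frac{13907}{4} \approx 3476.8$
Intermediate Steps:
$Q{\left(A \right)} = 9 - A$
$Y{\left(S \right)} = \frac{9 - S^{2}}{S}$
$Y{\left(-4 \right)} + 139 \cdot 25 = \left(\left(-1\right) \left(-4\right) + \frac{9}{-4}\right) + 139 \cdot 25 = \left(4 + 9 \left(- \frac{1}{4}\right)\right) + 3475 = \left(4 - \frac{9}{4}\right) + 3475 = \frac{7}{4} + 3475 = \frac{13907}{4}$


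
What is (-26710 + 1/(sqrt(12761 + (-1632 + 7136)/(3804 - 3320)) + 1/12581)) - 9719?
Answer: -8911165312672170125/244617346418256 + 1741097171*sqrt(1545457)/244617346418256 ≈ -36429.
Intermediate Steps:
(-26710 + 1/(sqrt(12761 + (-1632 + 7136)/(3804 - 3320)) + 1/12581)) - 9719 = (-26710 + 1/(sqrt(12761 + 5504/484) + 1/12581)) - 9719 = (-26710 + 1/(sqrt(12761 + 5504*(1/484)) + 1/12581)) - 9719 = (-26710 + 1/(sqrt(12761 + 1376/121) + 1/12581)) - 9719 = (-26710 + 1/(sqrt(1545457/121) + 1/12581)) - 9719 = (-26710 + 1/(sqrt(1545457)/11 + 1/12581)) - 9719 = (-26710 + 1/(1/12581 + sqrt(1545457)/11)) - 9719 = -36429 + 1/(1/12581 + sqrt(1545457)/11)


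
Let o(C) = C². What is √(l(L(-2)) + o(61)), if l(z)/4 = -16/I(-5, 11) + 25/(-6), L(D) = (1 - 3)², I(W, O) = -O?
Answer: √4040355/33 ≈ 60.911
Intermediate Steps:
L(D) = 4 (L(D) = (-2)² = 4)
l(z) = -358/33 (l(z) = 4*(-16/((-1*11)) + 25/(-6)) = 4*(-16/(-11) + 25*(-⅙)) = 4*(-16*(-1/11) - 25/6) = 4*(16/11 - 25/6) = 4*(-179/66) = -358/33)
√(l(L(-2)) + o(61)) = √(-358/33 + 61²) = √(-358/33 + 3721) = √(122435/33) = √4040355/33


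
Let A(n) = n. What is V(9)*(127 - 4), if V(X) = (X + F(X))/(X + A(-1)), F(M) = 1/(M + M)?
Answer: 6683/48 ≈ 139.23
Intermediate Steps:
F(M) = 1/(2*M)
V(X) = (X + 1/(2*X))/(-1 + X) (V(X) = (X + 1/(2*X))/(X - 1) = (X + 1/(2*X))/(-1 + X))
V(9)*(127 - 4) = ((½ + 9²)/(9*(-1 + 9)))*(127 - 4) = ((⅑)*(½ + 81)/8)*123 = ((⅑)*(⅛)*(163/2))*123 = (163/144)*123 = 6683/48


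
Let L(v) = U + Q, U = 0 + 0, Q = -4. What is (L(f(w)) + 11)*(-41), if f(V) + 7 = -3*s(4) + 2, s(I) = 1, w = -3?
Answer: -287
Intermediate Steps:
f(V) = -8 (f(V) = -7 + (-3*1 + 2) = -7 + (-3 + 2) = -7 - 1 = -8)
U = 0
L(v) = -4 (L(v) = 0 - 4 = -4)
(L(f(w)) + 11)*(-41) = (-4 + 11)*(-41) = 7*(-41) = -287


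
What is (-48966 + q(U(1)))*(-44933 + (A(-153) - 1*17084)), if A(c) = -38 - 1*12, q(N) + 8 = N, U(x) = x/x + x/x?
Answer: 3039545124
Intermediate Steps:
U(x) = 2 (U(x) = 1 + 1 = 2)
q(N) = -8 + N
A(c) = -50 (A(c) = -38 - 12 = -50)
(-48966 + q(U(1)))*(-44933 + (A(-153) - 1*17084)) = (-48966 + (-8 + 2))*(-44933 + (-50 - 1*17084)) = (-48966 - 6)*(-44933 + (-50 - 17084)) = -48972*(-44933 - 17134) = -48972*(-62067) = 3039545124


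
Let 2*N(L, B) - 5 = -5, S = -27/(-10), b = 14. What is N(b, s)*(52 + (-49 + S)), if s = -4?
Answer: 0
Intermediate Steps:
S = 27/10 (S = -27*(-1/10) = 27/10 ≈ 2.7000)
N(L, B) = 0 (N(L, B) = 5/2 + (1/2)*(-5) = 5/2 - 5/2 = 0)
N(b, s)*(52 + (-49 + S)) = 0*(52 + (-49 + 27/10)) = 0*(52 - 463/10) = 0*(57/10) = 0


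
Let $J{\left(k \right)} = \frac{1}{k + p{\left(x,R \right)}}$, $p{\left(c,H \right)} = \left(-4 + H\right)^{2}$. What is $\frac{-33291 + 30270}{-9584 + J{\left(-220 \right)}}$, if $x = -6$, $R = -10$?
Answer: $\frac{72504}{230017} \approx 0.31521$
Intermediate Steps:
$J{\left(k \right)} = \frac{1}{196 + k}$ ($J{\left(k \right)} = \frac{1}{k + \left(-4 - 10\right)^{2}} = \frac{1}{k + \left(-14\right)^{2}} = \frac{1}{k + 196} = \frac{1}{196 + k}$)
$\frac{-33291 + 30270}{-9584 + J{\left(-220 \right)}} = \frac{-33291 + 30270}{-9584 + \frac{1}{196 - 220}} = - \frac{3021}{-9584 + \frac{1}{-24}} = - \frac{3021}{-9584 - \frac{1}{24}} = - \frac{3021}{- \frac{230017}{24}} = \left(-3021\right) \left(- \frac{24}{230017}\right) = \frac{72504}{230017}$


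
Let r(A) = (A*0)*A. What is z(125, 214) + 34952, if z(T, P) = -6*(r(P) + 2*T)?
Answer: 33452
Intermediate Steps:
r(A) = 0 (r(A) = 0*A = 0)
z(T, P) = -12*T (z(T, P) = -6*(0 + 2*T) = -12*T)
z(125, 214) + 34952 = -12*125 + 34952 = -1500 + 34952 = 33452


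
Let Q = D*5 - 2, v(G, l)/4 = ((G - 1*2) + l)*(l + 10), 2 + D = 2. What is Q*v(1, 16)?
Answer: -3120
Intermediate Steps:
D = 0 (D = -2 + 2 = 0)
v(G, l) = 4*(10 + l)*(-2 + G + l) (v(G, l) = 4*(((G - 1*2) + l)*(l + 10)) = 4*(((G - 2) + l)*(10 + l)) = 4*(((-2 + G) + l)*(10 + l)) = 4*((-2 + G + l)*(10 + l)) = 4*((10 + l)*(-2 + G + l)) = 4*(10 + l)*(-2 + G + l))
Q = -2 (Q = 0*5 - 2 = 0 - 2 = -2)
Q*v(1, 16) = -2*(-80 + 4*16² + 32*16 + 40*1 + 4*1*16) = -2*(-80 + 4*256 + 512 + 40 + 64) = -2*(-80 + 1024 + 512 + 40 + 64) = -2*1560 = -3120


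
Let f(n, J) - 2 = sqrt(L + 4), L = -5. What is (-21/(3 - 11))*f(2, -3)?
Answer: 21/4 + 21*I/8 ≈ 5.25 + 2.625*I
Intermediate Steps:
f(n, J) = 2 + I (f(n, J) = 2 + sqrt(-5 + 4) = 2 + sqrt(-1) = 2 + I)
(-21/(3 - 11))*f(2, -3) = (-21/(3 - 11))*(2 + I) = (-21/(-8))*(2 + I) = (-1/8*(-21))*(2 + I) = 21*(2 + I)/8 = 21/4 + 21*I/8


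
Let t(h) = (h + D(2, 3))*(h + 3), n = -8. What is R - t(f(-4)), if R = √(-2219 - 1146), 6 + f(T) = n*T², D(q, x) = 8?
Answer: -16506 + I*√3365 ≈ -16506.0 + 58.009*I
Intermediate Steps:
f(T) = -6 - 8*T²
R = I*√3365 (R = √(-3365) = I*√3365 ≈ 58.009*I)
t(h) = (3 + h)*(8 + h) (t(h) = (h + 8)*(h + 3) = (8 + h)*(3 + h) = (3 + h)*(8 + h))
R - t(f(-4)) = I*√3365 - (24 + (-6 - 8*(-4)²)² + 11*(-6 - 8*(-4)²)) = I*√3365 - (24 + (-6 - 8*16)² + 11*(-6 - 8*16)) = I*√3365 - (24 + (-6 - 128)² + 11*(-6 - 128)) = I*√3365 - (24 + (-134)² + 11*(-134)) = I*√3365 - (24 + 17956 - 1474) = I*√3365 - 1*16506 = I*√3365 - 16506 = -16506 + I*√3365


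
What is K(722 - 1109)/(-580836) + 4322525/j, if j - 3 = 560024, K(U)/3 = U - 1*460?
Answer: 837367053169/108427947524 ≈ 7.7228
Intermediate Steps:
K(U) = -1380 + 3*U (K(U) = 3*(U - 1*460) = 3*(U - 460) = 3*(-460 + U) = -1380 + 3*U)
j = 560027 (j = 3 + 560024 = 560027)
K(722 - 1109)/(-580836) + 4322525/j = (-1380 + 3*(722 - 1109))/(-580836) + 4322525/560027 = (-1380 + 3*(-387))*(-1/580836) + 4322525*(1/560027) = (-1380 - 1161)*(-1/580836) + 4322525/560027 = -2541*(-1/580836) + 4322525/560027 = 847/193612 + 4322525/560027 = 837367053169/108427947524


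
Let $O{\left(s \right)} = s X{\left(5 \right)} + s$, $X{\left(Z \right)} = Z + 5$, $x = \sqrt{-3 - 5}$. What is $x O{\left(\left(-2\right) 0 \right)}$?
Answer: $0$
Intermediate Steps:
$x = 2 i \sqrt{2}$ ($x = \sqrt{-8} = 2 i \sqrt{2} \approx 2.8284 i$)
$X{\left(Z \right)} = 5 + Z$
$O{\left(s \right)} = 11 s$ ($O{\left(s \right)} = s \left(5 + 5\right) + s = s 10 + s = 10 s + s = 11 s$)
$x O{\left(\left(-2\right) 0 \right)} = 2 i \sqrt{2} \cdot 11 \left(\left(-2\right) 0\right) = 2 i \sqrt{2} \cdot 11 \cdot 0 = 2 i \sqrt{2} \cdot 0 = 0$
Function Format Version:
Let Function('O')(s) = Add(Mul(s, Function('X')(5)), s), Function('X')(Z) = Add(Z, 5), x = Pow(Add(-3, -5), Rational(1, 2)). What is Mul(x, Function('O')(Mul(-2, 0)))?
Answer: 0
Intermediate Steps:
x = Mul(2, I, Pow(2, Rational(1, 2))) (x = Pow(-8, Rational(1, 2)) = Mul(2, I, Pow(2, Rational(1, 2))) ≈ Mul(2.8284, I))
Function('X')(Z) = Add(5, Z)
Function('O')(s) = Mul(11, s) (Function('O')(s) = Add(Mul(s, Add(5, 5)), s) = Add(Mul(s, 10), s) = Add(Mul(10, s), s) = Mul(11, s))
Mul(x, Function('O')(Mul(-2, 0))) = Mul(Mul(2, I, Pow(2, Rational(1, 2))), Mul(11, Mul(-2, 0))) = Mul(Mul(2, I, Pow(2, Rational(1, 2))), Mul(11, 0)) = Mul(Mul(2, I, Pow(2, Rational(1, 2))), 0) = 0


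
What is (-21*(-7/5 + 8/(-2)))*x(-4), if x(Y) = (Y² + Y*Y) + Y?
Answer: 15876/5 ≈ 3175.2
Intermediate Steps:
x(Y) = Y + 2*Y² (x(Y) = (Y² + Y²) + Y = 2*Y² + Y = Y + 2*Y²)
(-21*(-7/5 + 8/(-2)))*x(-4) = (-21*(-7/5 + 8/(-2)))*(-4*(1 + 2*(-4))) = (-21*(-7*⅕ + 8*(-½)))*(-4*(1 - 8)) = (-21*(-7/5 - 4))*(-4*(-7)) = -21*(-27/5)*28 = (567/5)*28 = 15876/5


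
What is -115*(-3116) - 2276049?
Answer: -1917709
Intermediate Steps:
-115*(-3116) - 2276049 = 358340 - 2276049 = -1917709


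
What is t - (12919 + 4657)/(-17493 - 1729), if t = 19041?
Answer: 183011839/9611 ≈ 19042.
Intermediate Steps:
t - (12919 + 4657)/(-17493 - 1729) = 19041 - (12919 + 4657)/(-17493 - 1729) = 19041 - 17576/(-19222) = 19041 - 17576*(-1)/19222 = 19041 - 1*(-8788/9611) = 19041 + 8788/9611 = 183011839/9611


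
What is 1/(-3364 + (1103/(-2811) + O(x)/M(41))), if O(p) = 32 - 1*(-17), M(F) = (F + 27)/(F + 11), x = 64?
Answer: -47787/158983612 ≈ -0.00030058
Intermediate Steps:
M(F) = (27 + F)/(11 + F)
O(p) = 49 (O(p) = 32 + 17 = 49)
1/(-3364 + (1103/(-2811) + O(x)/M(41))) = 1/(-3364 + (1103/(-2811) + 49/(((27 + 41)/(11 + 41))))) = 1/(-3364 + (1103*(-1/2811) + 49/((68/52)))) = 1/(-3364 + (-1103/2811 + 49/(((1/52)*68)))) = 1/(-3364 + (-1103/2811 + 49/(17/13))) = 1/(-3364 + (-1103/2811 + 49*(13/17))) = 1/(-3364 + (-1103/2811 + 637/17)) = 1/(-3364 + 1771856/47787) = 1/(-158983612/47787) = -47787/158983612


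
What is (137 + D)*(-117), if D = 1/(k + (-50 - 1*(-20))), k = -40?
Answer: -1121913/70 ≈ -16027.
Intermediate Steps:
D = -1/70 (D = 1/(-40 + (-50 - 1*(-20))) = 1/(-40 + (-50 + 20)) = 1/(-40 - 30) = 1/(-70) = -1/70 ≈ -0.014286)
(137 + D)*(-117) = (137 - 1/70)*(-117) = (9589/70)*(-117) = -1121913/70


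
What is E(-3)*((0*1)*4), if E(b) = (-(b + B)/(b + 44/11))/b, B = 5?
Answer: 0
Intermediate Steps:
E(b) = -(5 + b)/(b*(4 + b)) (E(b) = (-(b + 5)/(b + 44/11))/b = (-(5 + b)/(b + 44*(1/11)))/b = (-(5 + b)/(b + 4))/b = (-(5 + b)/(4 + b))/b = -(5 + b)/(b*(4 + b)))
E(-3)*((0*1)*4) = ((-5 - 1*(-3))/((-3)*(4 - 3)))*((0*1)*4) = (-⅓*(-5 + 3)/1)*(0*4) = -⅓*1*(-2)*0 = (⅔)*0 = 0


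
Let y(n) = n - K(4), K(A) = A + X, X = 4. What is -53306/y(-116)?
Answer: 26653/62 ≈ 429.89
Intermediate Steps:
K(A) = 4 + A (K(A) = A + 4 = 4 + A)
y(n) = -8 + n (y(n) = n - (4 + 4) = n - 1*8 = n - 8 = -8 + n)
-53306/y(-116) = -53306/(-8 - 116) = -53306/(-124) = -53306*(-1/124) = 26653/62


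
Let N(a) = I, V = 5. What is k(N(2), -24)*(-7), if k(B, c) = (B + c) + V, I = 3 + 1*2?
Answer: 98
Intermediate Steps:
I = 5 (I = 3 + 2 = 5)
N(a) = 5
k(B, c) = 5 + B + c (k(B, c) = (B + c) + 5 = 5 + B + c)
k(N(2), -24)*(-7) = (5 + 5 - 24)*(-7) = -14*(-7) = 98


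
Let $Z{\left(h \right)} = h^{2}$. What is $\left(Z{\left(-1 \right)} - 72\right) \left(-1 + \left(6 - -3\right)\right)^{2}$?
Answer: $-4544$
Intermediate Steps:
$\left(Z{\left(-1 \right)} - 72\right) \left(-1 + \left(6 - -3\right)\right)^{2} = \left(\left(-1\right)^{2} - 72\right) \left(-1 + \left(6 - -3\right)\right)^{2} = \left(1 - 72\right) \left(-1 + \left(6 + 3\right)\right)^{2} = - 71 \left(-1 + 9\right)^{2} = - 71 \cdot 8^{2} = \left(-71\right) 64 = -4544$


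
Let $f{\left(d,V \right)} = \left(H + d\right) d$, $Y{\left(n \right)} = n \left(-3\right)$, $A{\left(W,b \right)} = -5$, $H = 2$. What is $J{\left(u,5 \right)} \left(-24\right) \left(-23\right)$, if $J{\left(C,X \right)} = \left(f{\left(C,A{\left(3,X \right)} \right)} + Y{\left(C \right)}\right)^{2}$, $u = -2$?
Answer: $19872$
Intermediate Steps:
$Y{\left(n \right)} = - 3 n$
$f{\left(d,V \right)} = d \left(2 + d\right)$ ($f{\left(d,V \right)} = \left(2 + d\right) d = d \left(2 + d\right)$)
$J{\left(C,X \right)} = \left(- 3 C + C \left(2 + C\right)\right)^{2}$ ($J{\left(C,X \right)} = \left(C \left(2 + C\right) - 3 C\right)^{2} = \left(- 3 C + C \left(2 + C\right)\right)^{2}$)
$J{\left(u,5 \right)} \left(-24\right) \left(-23\right) = \left(-2\right)^{2} \left(-1 - 2\right)^{2} \left(-24\right) \left(-23\right) = 4 \left(-3\right)^{2} \left(-24\right) \left(-23\right) = 4 \cdot 9 \left(-24\right) \left(-23\right) = 36 \left(-24\right) \left(-23\right) = \left(-864\right) \left(-23\right) = 19872$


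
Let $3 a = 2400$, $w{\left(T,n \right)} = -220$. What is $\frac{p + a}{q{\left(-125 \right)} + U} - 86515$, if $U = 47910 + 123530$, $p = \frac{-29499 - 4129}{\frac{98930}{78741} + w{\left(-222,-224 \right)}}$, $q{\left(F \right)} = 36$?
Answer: $- \frac{4913915351160351}{56798424170} \approx -86515.0$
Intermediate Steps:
$p = \frac{101842398}{662465}$ ($p = \frac{-29499 - 4129}{\frac{98930}{78741} - 220} = - \frac{33628}{98930 \cdot \frac{1}{78741} - 220} = - \frac{33628}{\frac{7610}{6057} - 220} = - \frac{33628}{- \frac{1324930}{6057}} = \left(-33628\right) \left(- \frac{6057}{1324930}\right) = \frac{101842398}{662465} \approx 153.73$)
$a = 800$ ($a = \frac{1}{3} \cdot 2400 = 800$)
$U = 171440$
$\frac{p + a}{q{\left(-125 \right)} + U} - 86515 = \frac{\frac{101842398}{662465} + 800}{36 + 171440} - 86515 = \frac{631814398}{662465 \cdot 171476} - 86515 = \frac{631814398}{662465} \cdot \frac{1}{171476} - 86515 = \frac{315907199}{56798424170} - 86515 = - \frac{4913915351160351}{56798424170}$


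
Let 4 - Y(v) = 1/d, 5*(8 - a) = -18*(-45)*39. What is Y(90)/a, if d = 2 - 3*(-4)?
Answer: -11/17668 ≈ -0.00062259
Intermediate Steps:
a = -6310 (a = 8 - (-18*(-45))*39/5 = 8 - 162*39 = 8 - ⅕*31590 = 8 - 6318 = -6310)
d = 14 (d = 2 + 12 = 14)
Y(v) = 55/14 (Y(v) = 4 - 1/14 = 55/14)
Y(90)/a = (55/14)/(-6310) = (55/14)*(-1/6310) = -11/17668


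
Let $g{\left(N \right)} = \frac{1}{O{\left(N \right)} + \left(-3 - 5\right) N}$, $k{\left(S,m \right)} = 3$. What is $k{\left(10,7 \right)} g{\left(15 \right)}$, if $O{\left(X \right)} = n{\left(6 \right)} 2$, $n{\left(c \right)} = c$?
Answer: $- \frac{1}{36} \approx -0.027778$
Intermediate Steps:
$O{\left(X \right)} = 12$ ($O{\left(X \right)} = 6 \cdot 2 = 12$)
$g{\left(N \right)} = \frac{1}{12 - 8 N}$ ($g{\left(N \right)} = \frac{1}{12 + \left(-3 - 5\right) N} = \frac{1}{12 - 8 N}$)
$k{\left(10,7 \right)} g{\left(15 \right)} = 3 \left(- \frac{1}{-12 + 8 \cdot 15}\right) = 3 \left(- \frac{1}{-12 + 120}\right) = 3 \left(- \frac{1}{108}\right) = - \frac{1}{36}$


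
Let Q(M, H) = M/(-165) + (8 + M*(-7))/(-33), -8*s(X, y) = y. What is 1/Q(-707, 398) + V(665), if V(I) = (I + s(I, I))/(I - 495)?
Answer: 3728623/1091536 ≈ 3.4159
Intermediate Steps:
s(X, y) = -y/8
V(I) = 7*I/(8*(-495 + I)) (V(I) = (I - I/8)/(I - 495) = (7*I/8)/(-495 + I) = 7*I/(8*(-495 + I)))
Q(M, H) = -8/33 + 34*M/165 (Q(M, H) = M*(-1/165) + (8 - 7*M)*(-1/33) = -M/165 + (-8/33 + 7*M/33) = -8/33 + 34*M/165)
1/Q(-707, 398) + V(665) = 1/(-8/33 + (34/165)*(-707)) + (7/8)*665/(-495 + 665) = 1/(-8/33 - 24038/165) + (7/8)*665/170 = 1/(-8026/55) + (7/8)*665*(1/170) = -55/8026 + 931/272 = 3728623/1091536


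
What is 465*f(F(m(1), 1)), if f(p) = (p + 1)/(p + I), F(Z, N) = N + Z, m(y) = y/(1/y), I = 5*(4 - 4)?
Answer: 1395/2 ≈ 697.50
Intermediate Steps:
I = 0 (I = 5*0 = 0)
m(y) = y² (m(y) = y*y = y²)
f(p) = (1 + p)/p (f(p) = (p + 1)/(p + 0) = (1 + p)/p)
465*f(F(m(1), 1)) = 465*((1 + (1 + 1²))/(1 + 1²)) = 465*((1 + (1 + 1))/(1 + 1)) = 465*((1 + 2)/2) = 465*((½)*3) = 465*(3/2) = 1395/2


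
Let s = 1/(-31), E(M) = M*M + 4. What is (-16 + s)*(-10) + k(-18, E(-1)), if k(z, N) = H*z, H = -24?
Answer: 18362/31 ≈ 592.32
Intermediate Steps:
E(M) = 4 + M² (E(M) = M² + 4 = 4 + M²)
k(z, N) = -24*z
s = -1/31 ≈ -0.032258
(-16 + s)*(-10) + k(-18, E(-1)) = (-16 - 1/31)*(-10) - 24*(-18) = -497/31*(-10) + 432 = 4970/31 + 432 = 18362/31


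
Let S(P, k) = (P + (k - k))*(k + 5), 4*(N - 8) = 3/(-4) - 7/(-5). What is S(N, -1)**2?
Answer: 426409/400 ≈ 1066.0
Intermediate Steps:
N = 653/80 (N = 8 + (3/(-4) - 7/(-5))/4 = 8 + (3*(-1/4) - 7*(-1/5))/4 = 8 + (-3/4 + 7/5)/4 = 8 + (1/4)*(13/20) = 8 + 13/80 = 653/80 ≈ 8.1625)
S(P, k) = P*(5 + k) (S(P, k) = (P + 0)*(5 + k) = P*(5 + k))
S(N, -1)**2 = (653*(5 - 1)/80)**2 = ((653/80)*4)**2 = (653/20)**2 = 426409/400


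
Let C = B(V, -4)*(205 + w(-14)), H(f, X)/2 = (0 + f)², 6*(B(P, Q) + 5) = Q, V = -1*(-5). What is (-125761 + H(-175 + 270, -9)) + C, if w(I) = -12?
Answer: -326414/3 ≈ -1.0880e+5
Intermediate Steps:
V = 5
B(P, Q) = -5 + Q/6
H(f, X) = 2*f² (H(f, X) = 2*(0 + f)² = 2*f²)
C = -3281/3 (C = (-5 + (⅙)*(-4))*(205 - 12) = (-5 - ⅔)*193 = -17/3*193 = -3281/3 ≈ -1093.7)
(-125761 + H(-175 + 270, -9)) + C = (-125761 + 2*(-175 + 270)²) - 3281/3 = (-125761 + 2*95²) - 3281/3 = (-125761 + 2*9025) - 3281/3 = (-125761 + 18050) - 3281/3 = -107711 - 3281/3 = -326414/3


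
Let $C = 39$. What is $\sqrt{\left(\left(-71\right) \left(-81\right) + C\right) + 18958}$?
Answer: $2 \sqrt{6187} \approx 157.31$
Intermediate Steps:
$\sqrt{\left(\left(-71\right) \left(-81\right) + C\right) + 18958} = \sqrt{\left(\left(-71\right) \left(-81\right) + 39\right) + 18958} = \sqrt{\left(5751 + 39\right) + 18958} = \sqrt{5790 + 18958} = \sqrt{24748} = 2 \sqrt{6187}$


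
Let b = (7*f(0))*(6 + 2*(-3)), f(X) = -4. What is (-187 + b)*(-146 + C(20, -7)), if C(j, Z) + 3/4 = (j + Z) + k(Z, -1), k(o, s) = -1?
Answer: 100793/4 ≈ 25198.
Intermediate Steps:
b = 0 (b = (7*(-4))*(6 + 2*(-3)) = -28*(6 - 6) = -28*0 = 0)
C(j, Z) = -7/4 + Z + j (C(j, Z) = -¾ + ((j + Z) - 1) = -¾ + ((Z + j) - 1) = -¾ + (-1 + Z + j) = -7/4 + Z + j)
(-187 + b)*(-146 + C(20, -7)) = (-187 + 0)*(-146 + (-7/4 - 7 + 20)) = -187*(-146 + 45/4) = -187*(-539/4) = 100793/4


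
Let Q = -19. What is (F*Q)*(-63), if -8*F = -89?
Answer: 106533/8 ≈ 13317.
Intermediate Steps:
F = 89/8 (F = -⅛*(-89) = 89/8 ≈ 11.125)
(F*Q)*(-63) = ((89/8)*(-19))*(-63) = -1691/8*(-63) = 106533/8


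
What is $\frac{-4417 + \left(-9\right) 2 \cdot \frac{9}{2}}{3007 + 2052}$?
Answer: $- \frac{4498}{5059} \approx -0.88911$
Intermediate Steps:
$\frac{-4417 + \left(-9\right) 2 \cdot \frac{9}{2}}{3007 + 2052} = \frac{-4417 - 18 \cdot 9 \cdot \frac{1}{2}}{5059} = \left(-4417 - 81\right) \frac{1}{5059} = \left(-4498\right) \frac{1}{5059} = - \frac{4498}{5059}$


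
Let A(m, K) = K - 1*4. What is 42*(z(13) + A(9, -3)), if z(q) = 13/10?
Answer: -1197/5 ≈ -239.40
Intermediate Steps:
z(q) = 13/10 (z(q) = 13*(⅒) = 13/10)
A(m, K) = -4 + K (A(m, K) = K - 4 = -4 + K)
42*(z(13) + A(9, -3)) = 42*(13/10 + (-4 - 3)) = 42*(13/10 - 7) = 42*(-57/10) = -1197/5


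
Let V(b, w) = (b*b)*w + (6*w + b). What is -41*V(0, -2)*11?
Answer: 5412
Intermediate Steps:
V(b, w) = b + 6*w + w*b² (V(b, w) = b²*w + (b + 6*w) = w*b² + (b + 6*w) = b + 6*w + w*b²)
-41*V(0, -2)*11 = -41*(0 + 6*(-2) - 2*0²)*11 = -41*(0 - 12 - 2*0)*11 = -41*(0 - 12 + 0)*11 = -41*(-12)*11 = 492*11 = 5412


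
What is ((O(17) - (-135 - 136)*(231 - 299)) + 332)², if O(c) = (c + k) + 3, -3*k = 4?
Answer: 2941109824/9 ≈ 3.2679e+8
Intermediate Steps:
k = -4/3 (k = -⅓*4 = -4/3 ≈ -1.3333)
O(c) = 5/3 + c (O(c) = (c - 4/3) + 3 = (-4/3 + c) + 3 = 5/3 + c)
((O(17) - (-135 - 136)*(231 - 299)) + 332)² = (((5/3 + 17) - (-135 - 136)*(231 - 299)) + 332)² = ((56/3 - (-271)*(-68)) + 332)² = ((56/3 - 1*18428) + 332)² = ((56/3 - 18428) + 332)² = (-55228/3 + 332)² = (-54232/3)² = 2941109824/9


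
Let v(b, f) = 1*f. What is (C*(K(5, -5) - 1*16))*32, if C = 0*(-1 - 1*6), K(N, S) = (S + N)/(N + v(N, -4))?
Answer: 0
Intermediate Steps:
v(b, f) = f
K(N, S) = (N + S)/(-4 + N) (K(N, S) = (S + N)/(N - 4) = (N + S)/(-4 + N))
C = 0 (C = 0*(-1 - 6) = 0*(-7) = 0)
(C*(K(5, -5) - 1*16))*32 = (0*((5 - 5)/(-4 + 5) - 1*16))*32 = (0*(0/1 - 16))*32 = (0*(1*0 - 16))*32 = (0*(0 - 16))*32 = (0*(-16))*32 = 0*32 = 0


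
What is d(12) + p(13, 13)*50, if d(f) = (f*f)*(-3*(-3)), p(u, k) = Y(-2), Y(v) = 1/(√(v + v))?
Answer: 1296 - 25*I ≈ 1296.0 - 25.0*I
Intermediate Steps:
Y(v) = √2/(2*√v) (Y(v) = 1/(√(2*v)) = 1/(√2*√v) = √2/(2*√v))
p(u, k) = -I/2 (p(u, k) = √2/(2*√(-2)) = √2*(-I*√2/2)/2 = -I/2)
d(f) = 9*f² (d(f) = f²*9 = 9*f²)
d(12) + p(13, 13)*50 = 9*12² - I/2*50 = 9*144 - 25*I = 1296 - 25*I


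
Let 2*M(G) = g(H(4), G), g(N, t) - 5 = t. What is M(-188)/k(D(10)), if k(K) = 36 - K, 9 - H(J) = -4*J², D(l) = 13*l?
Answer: 183/188 ≈ 0.97340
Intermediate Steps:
H(J) = 9 + 4*J² (H(J) = 9 - (-4)*J² = 9 + 4*J²)
g(N, t) = 5 + t
M(G) = 5/2 + G/2 (M(G) = (5 + G)/2 = 5/2 + G/2)
M(-188)/k(D(10)) = (5/2 + (½)*(-188))/(36 - 13*10) = (5/2 - 94)/(36 - 1*130) = -183/(2*(36 - 130)) = -183/2/(-94) = -183/2*(-1/94) = 183/188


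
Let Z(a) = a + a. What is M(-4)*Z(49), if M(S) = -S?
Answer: 392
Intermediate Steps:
Z(a) = 2*a
M(-4)*Z(49) = (-1*(-4))*(2*49) = 4*98 = 392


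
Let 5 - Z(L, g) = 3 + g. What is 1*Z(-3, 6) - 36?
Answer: -40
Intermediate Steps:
Z(L, g) = 2 - g (Z(L, g) = 5 - (3 + g) = 5 + (-3 - g) = 2 - g)
1*Z(-3, 6) - 36 = 1*(2 - 1*6) - 36 = 1*(2 - 6) - 36 = 1*(-4) - 36 = -4 - 36 = -40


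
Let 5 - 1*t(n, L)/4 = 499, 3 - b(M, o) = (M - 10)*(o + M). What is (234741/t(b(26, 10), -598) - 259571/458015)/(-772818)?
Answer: 8309831647/53802259913040 ≈ 0.00015445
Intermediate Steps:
b(M, o) = 3 - (-10 + M)*(M + o) (b(M, o) = 3 - (M - 10)*(o + M) = 3 - (-10 + M)*(M + o))
t(n, L) = -1976 (t(n, L) = 20 - 4*499 = 20 - 1996 = -1976)
(234741/t(b(26, 10), -598) - 259571/458015)/(-772818) = (234741/(-1976) - 259571/458015)/(-772818) = (234741*(-1/1976) - 259571*1/458015)*(-1/772818) = (-18057/152 - 259571/458015)*(-1/772818) = -8309831647/69618280*(-1/772818) = 8309831647/53802259913040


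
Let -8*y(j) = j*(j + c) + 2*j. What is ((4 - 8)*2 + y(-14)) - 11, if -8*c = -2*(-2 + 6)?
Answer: -153/4 ≈ -38.250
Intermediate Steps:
c = 1 (c = -(-1)*(-2 + 6)/4 = -(-1)*4/4 = -1/8*(-8) = 1)
y(j) = -j/4 - j*(1 + j)/8 (y(j) = -(j*(j + 1) + 2*j)/8 = -(j*(1 + j) + 2*j)/8 = -(2*j + j*(1 + j))/8 = -j/4 - j*(1 + j)/8)
((4 - 8)*2 + y(-14)) - 11 = ((4 - 8)*2 - 1/8*(-14)*(3 - 14)) - 11 = (-4*2 - 1/8*(-14)*(-11)) - 11 = (-8 - 77/4) - 11 = -109/4 - 11 = -153/4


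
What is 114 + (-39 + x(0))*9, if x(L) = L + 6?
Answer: -183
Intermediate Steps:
x(L) = 6 + L
114 + (-39 + x(0))*9 = 114 + (-39 + (6 + 0))*9 = 114 + (-39 + 6)*9 = 114 - 33*9 = 114 - 297 = -183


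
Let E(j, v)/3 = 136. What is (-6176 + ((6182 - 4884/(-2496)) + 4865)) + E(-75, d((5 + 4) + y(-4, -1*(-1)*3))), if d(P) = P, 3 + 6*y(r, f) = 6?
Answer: 1098439/208 ≈ 5281.0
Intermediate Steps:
y(r, f) = ½ (y(r, f) = -½ + (⅙)*6 = -½ + 1 = ½)
E(j, v) = 408 (E(j, v) = 3*136 = 408)
(-6176 + ((6182 - 4884/(-2496)) + 4865)) + E(-75, d((5 + 4) + y(-4, -1*(-1)*3))) = (-6176 + ((6182 - 4884/(-2496)) + 4865)) + 408 = (-6176 + ((6182 - 4884*(-1/2496)) + 4865)) + 408 = (-6176 + ((6182 + 407/208) + 4865)) + 408 = (-6176 + (1286263/208 + 4865)) + 408 = (-6176 + 2298183/208) + 408 = 1013575/208 + 408 = 1098439/208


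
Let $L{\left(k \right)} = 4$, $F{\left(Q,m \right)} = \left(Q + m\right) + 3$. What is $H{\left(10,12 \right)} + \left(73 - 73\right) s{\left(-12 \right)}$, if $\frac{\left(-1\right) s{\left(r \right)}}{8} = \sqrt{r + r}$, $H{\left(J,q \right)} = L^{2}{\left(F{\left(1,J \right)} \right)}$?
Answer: $16$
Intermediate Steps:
$F{\left(Q,m \right)} = 3 + Q + m$
$H{\left(J,q \right)} = 16$ ($H{\left(J,q \right)} = 4^{2} = 16$)
$s{\left(r \right)} = - 8 \sqrt{2} \sqrt{r}$ ($s{\left(r \right)} = - 8 \sqrt{r + r} = - 8 \sqrt{2 r} = - 8 \sqrt{2} \sqrt{r}$)
$H{\left(10,12 \right)} + \left(73 - 73\right) s{\left(-12 \right)} = 16 + \left(73 - 73\right) \left(- 8 \sqrt{2} \sqrt{-12}\right) = 16 + \left(73 - 73\right) \left(- 8 \sqrt{2} \cdot 2 i \sqrt{3}\right) = 16 + 0 \left(- 16 i \sqrt{6}\right) = 16 + 0 = 16$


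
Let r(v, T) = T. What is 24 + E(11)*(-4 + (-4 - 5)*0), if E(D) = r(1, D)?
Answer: -20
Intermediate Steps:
E(D) = D
24 + E(11)*(-4 + (-4 - 5)*0) = 24 + 11*(-4 + (-4 - 5)*0) = 24 + 11*(-4 - 9*0) = 24 + 11*(-4 + 0) = 24 + 11*(-4) = 24 - 44 = -20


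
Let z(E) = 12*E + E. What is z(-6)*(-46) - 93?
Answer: 3495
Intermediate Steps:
z(E) = 13*E
z(-6)*(-46) - 93 = (13*(-6))*(-46) - 93 = -78*(-46) - 93 = 3588 - 93 = 3495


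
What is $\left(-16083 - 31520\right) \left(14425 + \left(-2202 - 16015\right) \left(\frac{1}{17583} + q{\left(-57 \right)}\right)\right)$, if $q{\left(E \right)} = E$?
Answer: $- \frac{881191447182055}{17583} \approx -5.0116 \cdot 10^{10}$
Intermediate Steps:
$\left(-16083 - 31520\right) \left(14425 + \left(-2202 - 16015\right) \left(\frac{1}{17583} + q{\left(-57 \right)}\right)\right) = \left(-16083 - 31520\right) \left(14425 + \left(-2202 - 16015\right) \left(\frac{1}{17583} - 57\right)\right) = - 47603 \left(14425 + \left(-2202 - 16015\right) \left(\frac{1}{17583} - 57\right)\right) = - 47603 \left(14425 + \left(-2202 - 16015\right) \left(- \frac{1002230}{17583}\right)\right) = - 47603 \left(14425 - - \frac{18257623910}{17583}\right) = - 47603 \left(14425 + \frac{18257623910}{17583}\right) = \left(-47603\right) \frac{18511258685}{17583} = - \frac{881191447182055}{17583}$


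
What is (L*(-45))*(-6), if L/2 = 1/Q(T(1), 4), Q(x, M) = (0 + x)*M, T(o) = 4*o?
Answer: 135/4 ≈ 33.750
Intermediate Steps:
Q(x, M) = M*x (Q(x, M) = x*M = M*x)
L = ⅛ (L = 2/((4*(4*1))) = 2/((4*4)) = 2/16 = 2*(1/16) = ⅛ ≈ 0.12500)
(L*(-45))*(-6) = ((⅛)*(-45))*(-6) = -45/8*(-6) = 135/4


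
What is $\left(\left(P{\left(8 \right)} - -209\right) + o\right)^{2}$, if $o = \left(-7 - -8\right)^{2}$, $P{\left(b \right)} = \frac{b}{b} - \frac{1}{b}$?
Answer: $\frac{2845969}{64} \approx 44468.0$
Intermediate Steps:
$P{\left(b \right)} = 1 - \frac{1}{b}$
$o = 1$ ($o = \left(-7 + 8\right)^{2} = 1^{2} = 1$)
$\left(\left(P{\left(8 \right)} - -209\right) + o\right)^{2} = \left(\left(\frac{-1 + 8}{8} - -209\right) + 1\right)^{2} = \left(\left(\frac{1}{8} \cdot 7 + 209\right) + 1\right)^{2} = \left(\left(\frac{7}{8} + 209\right) + 1\right)^{2} = \left(\frac{1679}{8} + 1\right)^{2} = \left(\frac{1687}{8}\right)^{2} = \frac{2845969}{64}$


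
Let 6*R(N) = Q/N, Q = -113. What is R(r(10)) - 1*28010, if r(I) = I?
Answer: -1680713/60 ≈ -28012.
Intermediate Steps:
R(N) = -113/(6*N) (R(N) = (-113/N)/6 = -113/(6*N))
R(r(10)) - 1*28010 = -113/6/10 - 1*28010 = -113/6*⅒ - 28010 = -113/60 - 28010 = -1680713/60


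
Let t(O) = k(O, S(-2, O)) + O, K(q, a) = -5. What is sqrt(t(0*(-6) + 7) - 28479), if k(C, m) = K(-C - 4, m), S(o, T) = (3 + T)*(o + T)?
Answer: I*sqrt(28477) ≈ 168.75*I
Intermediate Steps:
S(o, T) = (3 + T)*(T + o)
k(C, m) = -5
t(O) = -5 + O
sqrt(t(0*(-6) + 7) - 28479) = sqrt((-5 + (0*(-6) + 7)) - 28479) = sqrt((-5 + (0 + 7)) - 28479) = sqrt((-5 + 7) - 28479) = sqrt(2 - 28479) = sqrt(-28477) = I*sqrt(28477)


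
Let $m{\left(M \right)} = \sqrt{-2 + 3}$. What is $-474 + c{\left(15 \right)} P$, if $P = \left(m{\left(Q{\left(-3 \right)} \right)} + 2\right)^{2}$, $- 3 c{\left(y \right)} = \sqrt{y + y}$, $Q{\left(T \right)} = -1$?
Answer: $-474 - 3 \sqrt{30} \approx -490.43$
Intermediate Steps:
$m{\left(M \right)} = 1$ ($m{\left(M \right)} = \sqrt{1} = 1$)
$c{\left(y \right)} = - \frac{\sqrt{2} \sqrt{y}}{3}$ ($c{\left(y \right)} = - \frac{\sqrt{y + y}}{3} = - \frac{\sqrt{2 y}}{3} = - \frac{\sqrt{2} \sqrt{y}}{3}$)
$P = 9$ ($P = \left(1 + 2\right)^{2} = 3^{2} = 9$)
$-474 + c{\left(15 \right)} P = -474 + - \frac{\sqrt{2} \sqrt{15}}{3} \cdot 9 = -474 + - \frac{\sqrt{30}}{3} \cdot 9 = -474 - 3 \sqrt{30}$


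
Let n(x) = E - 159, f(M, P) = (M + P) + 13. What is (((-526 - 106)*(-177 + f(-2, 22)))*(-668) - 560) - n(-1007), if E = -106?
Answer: -60793639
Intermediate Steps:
f(M, P) = 13 + M + P
n(x) = -265 (n(x) = -106 - 159 = -265)
(((-526 - 106)*(-177 + f(-2, 22)))*(-668) - 560) - n(-1007) = (((-526 - 106)*(-177 + (13 - 2 + 22)))*(-668) - 560) - 1*(-265) = (-632*(-177 + 33)*(-668) - 560) + 265 = (-632*(-144)*(-668) - 560) + 265 = (91008*(-668) - 560) + 265 = (-60793344 - 560) + 265 = -60793904 + 265 = -60793639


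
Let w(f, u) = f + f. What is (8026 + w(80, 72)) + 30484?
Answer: 38670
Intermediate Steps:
w(f, u) = 2*f
(8026 + w(80, 72)) + 30484 = (8026 + 2*80) + 30484 = (8026 + 160) + 30484 = 8186 + 30484 = 38670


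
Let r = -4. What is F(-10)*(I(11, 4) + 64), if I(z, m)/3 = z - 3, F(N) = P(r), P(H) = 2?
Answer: 176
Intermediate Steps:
F(N) = 2
I(z, m) = -9 + 3*z (I(z, m) = 3*(z - 3) = 3*(-3 + z) = -9 + 3*z)
F(-10)*(I(11, 4) + 64) = 2*((-9 + 3*11) + 64) = 2*((-9 + 33) + 64) = 2*(24 + 64) = 2*88 = 176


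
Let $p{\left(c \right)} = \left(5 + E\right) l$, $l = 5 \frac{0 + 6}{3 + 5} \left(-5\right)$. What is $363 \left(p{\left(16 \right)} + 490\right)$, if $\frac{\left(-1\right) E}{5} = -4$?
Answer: $\frac{30855}{4} \approx 7713.8$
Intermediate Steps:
$E = 20$ ($E = \left(-5\right) \left(-4\right) = 20$)
$l = - \frac{75}{4}$ ($l = 5 \cdot \frac{6}{8} \left(-5\right) = 5 \cdot 6 \cdot \frac{1}{8} \left(-5\right) = 5 \cdot \frac{3}{4} \left(-5\right) = \frac{15}{4} \left(-5\right) = - \frac{75}{4} \approx -18.75$)
$p{\left(c \right)} = - \frac{1875}{4}$ ($p{\left(c \right)} = \left(5 + 20\right) \left(- \frac{75}{4}\right) = 25 \left(- \frac{75}{4}\right) = - \frac{1875}{4}$)
$363 \left(p{\left(16 \right)} + 490\right) = 363 \left(- \frac{1875}{4} + 490\right) = 363 \cdot \frac{85}{4} = \frac{30855}{4}$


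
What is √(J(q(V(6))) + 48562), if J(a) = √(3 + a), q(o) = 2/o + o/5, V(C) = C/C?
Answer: √(1214050 + 5*√130)/5 ≈ 220.37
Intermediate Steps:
V(C) = 1
q(o) = 2/o + o/5 (q(o) = 2/o + o*(⅕) = 2/o + o/5)
√(J(q(V(6))) + 48562) = √(√(3 + (2/1 + (⅕)*1)) + 48562) = √(√(3 + (2*1 + ⅕)) + 48562) = √(√(3 + (2 + ⅕)) + 48562) = √(√(3 + 11/5) + 48562) = √(√(26/5) + 48562) = √(√130/5 + 48562) = √(48562 + √130/5)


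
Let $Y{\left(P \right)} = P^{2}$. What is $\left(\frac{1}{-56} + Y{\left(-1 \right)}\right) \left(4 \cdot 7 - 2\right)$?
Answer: $\frac{715}{28} \approx 25.536$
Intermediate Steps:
$\left(\frac{1}{-56} + Y{\left(-1 \right)}\right) \left(4 \cdot 7 - 2\right) = \left(\frac{1}{-56} + \left(-1\right)^{2}\right) \left(4 \cdot 7 - 2\right) = \left(- \frac{1}{56} + 1\right) \left(28 - 2\right) = \frac{55}{56} \cdot 26 = \frac{715}{28}$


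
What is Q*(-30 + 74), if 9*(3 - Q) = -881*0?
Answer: 132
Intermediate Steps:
Q = 3 (Q = 3 - (-881)*0/9 = 3 - ⅑*0 = 3 + 0 = 3)
Q*(-30 + 74) = 3*(-30 + 74) = 3*44 = 132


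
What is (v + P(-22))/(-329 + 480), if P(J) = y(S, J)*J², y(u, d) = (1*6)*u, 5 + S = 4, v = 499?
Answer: -2405/151 ≈ -15.927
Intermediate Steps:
S = -1 (S = -5 + 4 = -1)
y(u, d) = 6*u
P(J) = -6*J² (P(J) = (6*(-1))*J² = -6*J²)
(v + P(-22))/(-329 + 480) = (499 - 6*(-22)²)/(-329 + 480) = (499 - 6*484)/151 = (499 - 2904)*(1/151) = -2405*1/151 = -2405/151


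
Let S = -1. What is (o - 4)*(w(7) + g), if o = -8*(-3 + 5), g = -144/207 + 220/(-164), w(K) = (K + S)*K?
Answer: -753700/943 ≈ -799.26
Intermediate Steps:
w(K) = K*(-1 + K) (w(K) = (K - 1)*K = (-1 + K)*K = K*(-1 + K))
g = -1921/943 (g = -144*1/207 + 220*(-1/164) = -16/23 - 55/41 = -1921/943 ≈ -2.0371)
o = -16 (o = -8*2 = -16)
(o - 4)*(w(7) + g) = (-16 - 4)*(7*(-1 + 7) - 1921/943) = -20*(7*6 - 1921/943) = -20*(42 - 1921/943) = -20*37685/943 = -753700/943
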